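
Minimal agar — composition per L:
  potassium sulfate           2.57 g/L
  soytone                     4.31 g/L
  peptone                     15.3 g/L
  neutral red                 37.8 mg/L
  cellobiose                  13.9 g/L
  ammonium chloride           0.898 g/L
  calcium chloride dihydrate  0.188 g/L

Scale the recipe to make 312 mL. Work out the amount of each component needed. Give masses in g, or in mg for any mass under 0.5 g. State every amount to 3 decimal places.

Scale factor relative to 1 L: 0.312.
potassium sulfate: 2.57 g/L × 0.312 L = 0.802 g
soytone: 4.31 g/L × 0.312 L = 1.345 g
peptone: 15.3 g/L × 0.312 L = 4.774 g
neutral red: 37.8 mg/L × 0.312 L = 11.794 mg
cellobiose: 13.9 g/L × 0.312 L = 4.337 g
ammonium chloride: 0.898 g/L × 0.312 L = 0.280176 g = 280.176 mg
calcium chloride dihydrate: 0.188 g/L × 0.312 L = 0.058656 g = 58.656 mg

potassium sulfate 0.802 g; soytone 1.345 g; peptone 4.774 g; neutral red 11.794 mg; cellobiose 4.337 g; ammonium chloride 280.176 mg; calcium chloride dihydrate 58.656 mg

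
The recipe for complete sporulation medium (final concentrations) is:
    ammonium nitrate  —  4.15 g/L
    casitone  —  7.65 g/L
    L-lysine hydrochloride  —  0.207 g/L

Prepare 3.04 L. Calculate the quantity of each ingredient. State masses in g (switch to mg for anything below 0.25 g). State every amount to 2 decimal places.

ammonium nitrate 12.62 g; casitone 23.26 g; L-lysine hydrochloride 0.63 g

Scale factor relative to 1 L: 3.04.
ammonium nitrate: 4.15 g/L × 3.04 L = 12.62 g
casitone: 7.65 g/L × 3.04 L = 23.26 g
L-lysine hydrochloride: 0.207 g/L × 3.04 L = 0.63 g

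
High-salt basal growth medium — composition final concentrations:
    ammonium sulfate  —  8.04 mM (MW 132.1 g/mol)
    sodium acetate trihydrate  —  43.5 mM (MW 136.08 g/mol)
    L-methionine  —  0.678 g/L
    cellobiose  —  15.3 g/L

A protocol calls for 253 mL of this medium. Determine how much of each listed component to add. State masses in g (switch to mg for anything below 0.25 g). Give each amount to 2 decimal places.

Working volume: 253 mL = 0.253 L.
ammonium sulfate: 8.04 mmol/L × 132.1 g/mol × 0.253 L ÷ 1000 = 0.27 g
sodium acetate trihydrate: 43.5 mmol/L × 136.08 g/mol × 0.253 L ÷ 1000 = 1.50 g
L-methionine: 0.678 g/L × 0.253 L = 0.171534 g = 171.53 mg
cellobiose: 15.3 g/L × 0.253 L = 3.87 g

ammonium sulfate 0.27 g; sodium acetate trihydrate 1.50 g; L-methionine 171.53 mg; cellobiose 3.87 g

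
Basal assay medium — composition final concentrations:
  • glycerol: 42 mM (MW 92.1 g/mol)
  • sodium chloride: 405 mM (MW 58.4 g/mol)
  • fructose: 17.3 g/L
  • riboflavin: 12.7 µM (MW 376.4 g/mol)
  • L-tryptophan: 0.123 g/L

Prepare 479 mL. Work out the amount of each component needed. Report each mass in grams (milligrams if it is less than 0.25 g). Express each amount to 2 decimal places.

glycerol 1.85 g; sodium chloride 11.33 g; fructose 8.29 g; riboflavin 2.29 mg; L-tryptophan 58.92 mg

Target volume = 479 mL = 0.479 L.
glycerol: 42 mmol/L × 92.1 g/mol × 0.479 L ÷ 1000 = 1.85 g
sodium chloride: 405 mmol/L × 58.4 g/mol × 0.479 L ÷ 1000 = 11.33 g
fructose: 17.3 g/L × 0.479 L = 8.29 g
riboflavin: 12.7 µmol/L × 376.4 g/mol × 0.479 L ÷ 1000 = 2.29 mg
L-tryptophan: 0.123 g/L × 0.479 L = 0.058917 g = 58.92 mg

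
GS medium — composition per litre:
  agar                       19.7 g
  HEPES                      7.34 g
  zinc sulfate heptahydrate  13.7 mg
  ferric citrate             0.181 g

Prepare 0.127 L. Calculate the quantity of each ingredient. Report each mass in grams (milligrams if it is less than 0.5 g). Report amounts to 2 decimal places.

Ratio of target to recipe volume: 127 / 1000 = 0.127.
agar: 19.7 g × (127 mL / 1000 mL) = 2.50 g
HEPES: 7.34 g × (127 mL / 1000 mL) = 0.93 g
zinc sulfate heptahydrate: 13.7 mg × (127 mL / 1000 mL) = 1.74 mg
ferric citrate: 0.181 g × (127 mL / 1000 mL) = 0.022987 g = 22.99 mg

agar 2.50 g; HEPES 0.93 g; zinc sulfate heptahydrate 1.74 mg; ferric citrate 22.99 mg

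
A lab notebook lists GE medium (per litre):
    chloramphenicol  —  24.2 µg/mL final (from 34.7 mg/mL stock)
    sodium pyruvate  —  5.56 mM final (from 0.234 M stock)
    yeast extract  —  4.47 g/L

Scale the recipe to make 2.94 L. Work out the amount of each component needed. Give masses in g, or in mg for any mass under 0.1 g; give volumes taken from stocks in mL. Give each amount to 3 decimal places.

Working volume: 2.94 L.
chloramphenicol: C1V1 = C2V2 → 24.2 µg/mL × 2940 mL ÷ 34700 µg/mL = 2.050 mL
sodium pyruvate: dilute stock: 5.56 mM × 2940 mL ÷ 234 mM = 69.856 mL
yeast extract: 4.47 g/L × 2.94 L = 13.142 g

chloramphenicol 2.050 mL; sodium pyruvate 69.856 mL; yeast extract 13.142 g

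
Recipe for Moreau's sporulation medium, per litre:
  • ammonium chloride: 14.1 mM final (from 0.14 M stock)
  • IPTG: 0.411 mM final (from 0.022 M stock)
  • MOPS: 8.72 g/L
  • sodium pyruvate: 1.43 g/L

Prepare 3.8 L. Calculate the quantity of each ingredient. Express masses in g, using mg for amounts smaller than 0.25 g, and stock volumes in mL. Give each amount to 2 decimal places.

ammonium chloride 382.71 mL; IPTG 70.99 mL; MOPS 33.14 g; sodium pyruvate 5.43 g

Working volume: 3.8 L.
ammonium chloride: V = C2·V2/C1 = 14.1 mM × 3800 mL ÷ 140 mM = 382.71 mL
IPTG: C1V1 = C2V2 → 0.411 mM × 3800 mL ÷ 22 mM = 70.99 mL
MOPS: 8.72 g/L × 3.8 L = 33.14 g
sodium pyruvate: 1.43 g/L × 3.8 L = 5.43 g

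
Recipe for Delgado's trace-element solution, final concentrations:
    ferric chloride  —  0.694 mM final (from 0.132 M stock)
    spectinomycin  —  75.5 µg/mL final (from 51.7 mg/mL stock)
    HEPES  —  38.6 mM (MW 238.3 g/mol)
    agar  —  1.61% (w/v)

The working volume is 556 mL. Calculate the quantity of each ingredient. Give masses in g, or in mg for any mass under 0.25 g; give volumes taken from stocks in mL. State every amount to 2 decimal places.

ferric chloride 2.92 mL; spectinomycin 0.81 mL; HEPES 5.11 g; agar 8.95 g

Scale factor relative to 1 L: 0.556.
ferric chloride: C1V1 = C2V2 → 0.694 mM × 556 mL ÷ 132 mM = 2.92 mL
spectinomycin: V = C2·V2/C1 = 75.5 µg/mL × 556 mL ÷ 51700 µg/mL = 0.81 mL
HEPES: 38.6 mmol/L × 238.3 g/mol × 0.556 L ÷ 1000 = 5.11 g
agar: 1.61% w/v = 16.1 g/L → 16.1 × 0.556 L = 8.95 g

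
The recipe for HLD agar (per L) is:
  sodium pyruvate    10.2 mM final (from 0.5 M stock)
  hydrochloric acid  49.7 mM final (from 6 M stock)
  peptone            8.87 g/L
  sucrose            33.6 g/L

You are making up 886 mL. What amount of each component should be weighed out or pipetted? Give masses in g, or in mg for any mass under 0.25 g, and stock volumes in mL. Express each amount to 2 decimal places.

sodium pyruvate 18.07 mL; hydrochloric acid 7.34 mL; peptone 7.86 g; sucrose 29.77 g

Scale factor relative to 1 L: 0.886.
sodium pyruvate: dilute stock: 10.2 mM × 886 mL ÷ 500 mM = 18.07 mL
hydrochloric acid: C1V1 = C2V2 → 49.7 mM × 886 mL ÷ 6000 mM = 7.34 mL
peptone: 8.87 g/L × 0.886 L = 7.86 g
sucrose: 33.6 g/L × 0.886 L = 29.77 g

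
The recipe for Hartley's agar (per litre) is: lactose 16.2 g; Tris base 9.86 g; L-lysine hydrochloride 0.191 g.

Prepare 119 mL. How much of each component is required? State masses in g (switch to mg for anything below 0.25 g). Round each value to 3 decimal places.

Ratio of target to recipe volume: 119 / 1000 = 0.119.
lactose: 16.2 g × (119 mL / 1000 mL) = 1.928 g
Tris base: 9.86 g × (119 mL / 1000 mL) = 1.173 g
L-lysine hydrochloride: 0.191 g × (119 mL / 1000 mL) = 0.022729 g = 22.729 mg

lactose 1.928 g; Tris base 1.173 g; L-lysine hydrochloride 22.729 mg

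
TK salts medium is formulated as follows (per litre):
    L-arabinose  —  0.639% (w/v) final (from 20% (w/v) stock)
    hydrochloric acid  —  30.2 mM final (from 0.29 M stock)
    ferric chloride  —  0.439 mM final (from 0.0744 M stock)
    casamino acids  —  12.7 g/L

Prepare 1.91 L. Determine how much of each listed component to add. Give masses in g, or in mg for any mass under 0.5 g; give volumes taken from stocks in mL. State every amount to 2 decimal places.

L-arabinose 61.02 mL; hydrochloric acid 198.90 mL; ferric chloride 11.27 mL; casamino acids 24.26 g

Scale factor relative to 1 L: 1.91.
L-arabinose: V = C2·V2/C1 = 0.639% ÷ 20% × 1910 mL = 61.02 mL
hydrochloric acid: C1V1 = C2V2 → 30.2 mM × 1910 mL ÷ 290 mM = 198.90 mL
ferric chloride: dilute stock: 0.439 mM × 1910 mL ÷ 74.4 mM = 11.27 mL
casamino acids: 12.7 g/L × 1.91 L = 24.26 g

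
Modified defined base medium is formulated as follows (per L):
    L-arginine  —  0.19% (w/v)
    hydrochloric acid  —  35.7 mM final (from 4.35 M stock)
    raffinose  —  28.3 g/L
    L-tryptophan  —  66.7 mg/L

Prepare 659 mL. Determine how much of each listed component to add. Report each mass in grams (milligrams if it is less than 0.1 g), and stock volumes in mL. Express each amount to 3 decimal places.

L-arginine 1.252 g; hydrochloric acid 5.408 mL; raffinose 18.650 g; L-tryptophan 43.955 mg

Target volume = 659 mL = 0.659 L.
L-arginine: 0.19 g per 100 mL × 659 mL ÷ 100 = 1.252 g
hydrochloric acid: C1V1 = C2V2 → 35.7 mM × 659 mL ÷ 4350 mM = 5.408 mL
raffinose: 28.3 g/L × 0.659 L = 18.650 g
L-tryptophan: 66.7 mg/L × 0.659 L = 43.955 mg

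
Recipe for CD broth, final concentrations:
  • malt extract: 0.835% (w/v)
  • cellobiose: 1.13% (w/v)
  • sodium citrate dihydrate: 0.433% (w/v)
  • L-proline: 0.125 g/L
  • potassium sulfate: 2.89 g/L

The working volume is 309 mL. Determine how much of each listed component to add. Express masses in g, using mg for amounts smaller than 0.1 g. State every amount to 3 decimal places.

malt extract 2.580 g; cellobiose 3.492 g; sodium citrate dihydrate 1.338 g; L-proline 38.625 mg; potassium sulfate 0.893 g

Working volume: 309 mL = 0.309 L.
malt extract: 0.835 g per 100 mL × 309 mL ÷ 100 = 2.580 g
cellobiose: 1.13% w/v = 11.3 g/L → 11.3 × 0.309 L = 3.492 g
sodium citrate dihydrate: 0.433% w/v = 4.33 g/L → 4.33 × 0.309 L = 1.338 g
L-proline: 0.125 g/L × 0.309 L = 0.038625 g = 38.625 mg
potassium sulfate: 2.89 g/L × 0.309 L = 0.893 g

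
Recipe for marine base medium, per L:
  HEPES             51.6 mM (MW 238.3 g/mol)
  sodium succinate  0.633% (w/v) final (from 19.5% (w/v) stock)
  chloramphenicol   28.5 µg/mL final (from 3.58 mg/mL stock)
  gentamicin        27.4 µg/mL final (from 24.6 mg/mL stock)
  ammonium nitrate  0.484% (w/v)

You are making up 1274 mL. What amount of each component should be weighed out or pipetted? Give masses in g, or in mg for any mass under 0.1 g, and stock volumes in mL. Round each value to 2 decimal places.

HEPES 15.67 g; sodium succinate 41.36 mL; chloramphenicol 10.14 mL; gentamicin 1.42 mL; ammonium nitrate 6.17 g

Working volume: 1274 mL = 1.274 L.
HEPES: 51.6 mmol/L × 238.3 g/mol × 1.274 L ÷ 1000 = 15.67 g
sodium succinate: C1V1 = C2V2 → 0.633% ÷ 19.5% × 1274 mL = 41.36 mL
chloramphenicol: V = C2·V2/C1 = 28.5 µg/mL × 1274 mL ÷ 3580 µg/mL = 10.14 mL
gentamicin: dilute stock: 27.4 µg/mL × 1274 mL ÷ 24600 µg/mL = 1.42 mL
ammonium nitrate: 0.484 g per 100 mL × 1274 mL ÷ 100 = 6.17 g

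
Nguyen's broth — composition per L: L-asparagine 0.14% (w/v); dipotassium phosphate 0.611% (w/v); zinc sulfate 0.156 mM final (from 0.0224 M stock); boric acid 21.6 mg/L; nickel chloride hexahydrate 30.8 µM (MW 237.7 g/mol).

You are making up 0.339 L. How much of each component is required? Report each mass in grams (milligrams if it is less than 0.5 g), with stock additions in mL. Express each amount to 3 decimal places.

Scale factor relative to 1 L: 0.339.
L-asparagine: 0.14 g per 100 mL × 339 mL ÷ 100 = 0.4746 g = 474.600 mg
dipotassium phosphate: 0.611% w/v = 6.11 g/L → 6.11 × 0.339 L = 2.071 g
zinc sulfate: V = C2·V2/C1 = 0.156 mM × 339 mL ÷ 22.4 mM = 2.361 mL
boric acid: 21.6 mg/L × 0.339 L = 7.322 mg
nickel chloride hexahydrate: 30.8 µmol/L × 237.7 g/mol × 0.339 L ÷ 1000 = 2.482 mg

L-asparagine 474.600 mg; dipotassium phosphate 2.071 g; zinc sulfate 2.361 mL; boric acid 7.322 mg; nickel chloride hexahydrate 2.482 mg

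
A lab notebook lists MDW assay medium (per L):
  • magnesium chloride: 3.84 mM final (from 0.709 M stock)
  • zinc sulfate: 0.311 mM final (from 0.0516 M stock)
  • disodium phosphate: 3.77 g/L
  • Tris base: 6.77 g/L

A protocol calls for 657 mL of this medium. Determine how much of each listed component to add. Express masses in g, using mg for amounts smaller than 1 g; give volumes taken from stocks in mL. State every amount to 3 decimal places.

magnesium chloride 3.558 mL; zinc sulfate 3.960 mL; disodium phosphate 2.477 g; Tris base 4.448 g

Scale factor relative to 1 L: 0.657.
magnesium chloride: dilute stock: 3.84 mM × 657 mL ÷ 709 mM = 3.558 mL
zinc sulfate: C1V1 = C2V2 → 0.311 mM × 657 mL ÷ 51.6 mM = 3.960 mL
disodium phosphate: 3.77 g/L × 0.657 L = 2.477 g
Tris base: 6.77 g/L × 0.657 L = 4.448 g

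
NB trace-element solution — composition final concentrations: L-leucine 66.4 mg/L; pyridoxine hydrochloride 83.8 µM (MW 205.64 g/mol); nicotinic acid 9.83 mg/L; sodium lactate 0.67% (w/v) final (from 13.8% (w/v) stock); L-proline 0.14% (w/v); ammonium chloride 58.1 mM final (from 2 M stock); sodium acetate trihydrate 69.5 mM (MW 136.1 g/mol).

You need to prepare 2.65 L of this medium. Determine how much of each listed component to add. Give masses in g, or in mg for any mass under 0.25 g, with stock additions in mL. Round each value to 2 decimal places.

Working volume: 2.65 L.
L-leucine: 66.4 mg/L × 2.65 L = 175.96 mg
pyridoxine hydrochloride: 83.8 µmol/L × 205.64 g/mol × 2.65 L ÷ 1000 = 45.67 mg
nicotinic acid: 9.83 mg/L × 2.65 L = 26.05 mg
sodium lactate: dilute stock: 0.67% ÷ 13.8% × 2650 mL = 128.66 mL
L-proline: 0.14 g per 100 mL × 2650 mL ÷ 100 = 3.71 g
ammonium chloride: dilute stock: 58.1 mM × 2650 mL ÷ 2000 mM = 76.98 mL
sodium acetate trihydrate: 69.5 mmol/L × 136.1 g/mol × 2.65 L ÷ 1000 = 25.07 g

L-leucine 175.96 mg; pyridoxine hydrochloride 45.67 mg; nicotinic acid 26.05 mg; sodium lactate 128.66 mL; L-proline 3.71 g; ammonium chloride 76.98 mL; sodium acetate trihydrate 25.07 g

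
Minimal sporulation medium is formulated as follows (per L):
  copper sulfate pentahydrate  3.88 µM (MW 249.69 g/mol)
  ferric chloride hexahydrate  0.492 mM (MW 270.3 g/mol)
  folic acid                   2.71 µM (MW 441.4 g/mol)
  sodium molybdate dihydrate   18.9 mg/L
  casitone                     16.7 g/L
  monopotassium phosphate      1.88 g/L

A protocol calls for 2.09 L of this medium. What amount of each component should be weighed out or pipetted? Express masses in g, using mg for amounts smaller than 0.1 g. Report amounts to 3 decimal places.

Working volume: 2.09 L.
copper sulfate pentahydrate: 3.88 µmol/L × 249.69 g/mol × 2.09 L ÷ 1000 = 2.025 mg
ferric chloride hexahydrate: 0.492 mmol/L × 270.3 g/mol × 2.09 L ÷ 1000 = 0.278 g
folic acid: 2.71 µmol/L × 441.4 g/mol × 2.09 L ÷ 1000 = 2.500 mg
sodium molybdate dihydrate: 18.9 mg/L × 2.09 L = 39.501 mg
casitone: 16.7 g/L × 2.09 L = 34.903 g
monopotassium phosphate: 1.88 g/L × 2.09 L = 3.929 g

copper sulfate pentahydrate 2.025 mg; ferric chloride hexahydrate 0.278 g; folic acid 2.500 mg; sodium molybdate dihydrate 39.501 mg; casitone 34.903 g; monopotassium phosphate 3.929 g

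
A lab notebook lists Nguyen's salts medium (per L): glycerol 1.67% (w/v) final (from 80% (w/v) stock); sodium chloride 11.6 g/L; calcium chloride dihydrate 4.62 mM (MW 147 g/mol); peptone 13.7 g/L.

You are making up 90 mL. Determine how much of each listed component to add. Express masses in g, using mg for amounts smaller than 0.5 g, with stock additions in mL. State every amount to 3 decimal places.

glycerol 1.879 mL; sodium chloride 1.044 g; calcium chloride dihydrate 61.123 mg; peptone 1.233 g

Target volume = 90 mL = 0.09 L.
glycerol: V = C2·V2/C1 = 1.67% ÷ 80% × 90 mL = 1.879 mL
sodium chloride: 11.6 g/L × 0.09 L = 1.044 g
calcium chloride dihydrate: 4.62 mmol/L × 147 mg/mmol × 0.09 L = 61.123 mg
peptone: 13.7 g/L × 0.09 L = 1.233 g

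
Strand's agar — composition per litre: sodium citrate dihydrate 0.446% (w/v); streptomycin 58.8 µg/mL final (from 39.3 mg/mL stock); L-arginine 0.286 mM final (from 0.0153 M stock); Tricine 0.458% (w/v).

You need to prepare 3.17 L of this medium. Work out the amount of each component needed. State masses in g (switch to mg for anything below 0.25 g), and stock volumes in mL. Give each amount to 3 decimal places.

Scale factor relative to 1 L: 3.17.
sodium citrate dihydrate: 0.446 g per 100 mL × 3170 mL ÷ 100 = 14.138 g
streptomycin: V = C2·V2/C1 = 58.8 µg/mL × 3170 mL ÷ 39300 µg/mL = 4.743 mL
L-arginine: V = C2·V2/C1 = 0.286 mM × 3170 mL ÷ 15.3 mM = 59.256 mL
Tricine: 0.458 g per 100 mL × 3170 mL ÷ 100 = 14.519 g

sodium citrate dihydrate 14.138 g; streptomycin 4.743 mL; L-arginine 59.256 mL; Tricine 14.519 g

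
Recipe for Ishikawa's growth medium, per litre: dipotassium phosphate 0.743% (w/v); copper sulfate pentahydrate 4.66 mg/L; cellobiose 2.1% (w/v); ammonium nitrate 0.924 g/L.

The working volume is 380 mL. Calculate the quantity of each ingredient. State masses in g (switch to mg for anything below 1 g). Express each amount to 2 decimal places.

Working volume: 380 mL = 0.38 L.
dipotassium phosphate: 0.743% w/v = 7.43 g/L → 7.43 × 0.38 L = 2.82 g
copper sulfate pentahydrate: 4.66 mg/L × 0.38 L = 1.77 mg
cellobiose: 2.1 g per 100 mL × 380 mL ÷ 100 = 7.98 g
ammonium nitrate: 0.924 g/L × 0.38 L = 0.35112 g = 351.12 mg

dipotassium phosphate 2.82 g; copper sulfate pentahydrate 1.77 mg; cellobiose 7.98 g; ammonium nitrate 351.12 mg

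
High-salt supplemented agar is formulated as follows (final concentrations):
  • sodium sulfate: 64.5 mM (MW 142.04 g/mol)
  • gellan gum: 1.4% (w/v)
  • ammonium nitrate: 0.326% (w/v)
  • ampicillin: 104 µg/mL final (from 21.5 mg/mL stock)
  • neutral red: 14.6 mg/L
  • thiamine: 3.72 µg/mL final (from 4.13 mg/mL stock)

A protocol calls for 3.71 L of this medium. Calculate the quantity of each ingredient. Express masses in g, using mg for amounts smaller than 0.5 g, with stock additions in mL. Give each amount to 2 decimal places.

sodium sulfate 33.99 g; gellan gum 51.94 g; ammonium nitrate 12.09 g; ampicillin 17.95 mL; neutral red 54.17 mg; thiamine 3.34 mL

Working volume: 3.71 L.
sodium sulfate: 64.5 mmol/L × 142.04 g/mol × 3.71 L ÷ 1000 = 33.99 g
gellan gum: 1.4% w/v = 14 g/L → 14 × 3.71 L = 51.94 g
ammonium nitrate: 0.326% w/v = 3.26 g/L → 3.26 × 3.71 L = 12.09 g
ampicillin: C1V1 = C2V2 → 104 µg/mL × 3710 mL ÷ 21500 µg/mL = 17.95 mL
neutral red: 14.6 mg/L × 3.71 L = 54.17 mg
thiamine: dilute stock: 3.72 µg/mL × 3710 mL ÷ 4130 µg/mL = 3.34 mL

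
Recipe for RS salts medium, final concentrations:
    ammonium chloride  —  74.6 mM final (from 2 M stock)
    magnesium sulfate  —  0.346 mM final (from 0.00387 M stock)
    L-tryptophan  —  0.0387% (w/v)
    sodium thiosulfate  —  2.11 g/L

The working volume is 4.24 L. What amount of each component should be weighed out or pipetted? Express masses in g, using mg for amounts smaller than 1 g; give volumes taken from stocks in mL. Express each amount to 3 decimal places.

ammonium chloride 158.152 mL; magnesium sulfate 379.080 mL; L-tryptophan 1.641 g; sodium thiosulfate 8.946 g

Scale factor relative to 1 L: 4.24.
ammonium chloride: V = C2·V2/C1 = 74.6 mM × 4240 mL ÷ 2000 mM = 158.152 mL
magnesium sulfate: dilute stock: 0.346 mM × 4240 mL ÷ 3.87 mM = 379.080 mL
L-tryptophan: 0.0387% w/v = 0.387 g/L → 0.387 × 4.24 L = 1.641 g
sodium thiosulfate: 2.11 g/L × 4.24 L = 8.946 g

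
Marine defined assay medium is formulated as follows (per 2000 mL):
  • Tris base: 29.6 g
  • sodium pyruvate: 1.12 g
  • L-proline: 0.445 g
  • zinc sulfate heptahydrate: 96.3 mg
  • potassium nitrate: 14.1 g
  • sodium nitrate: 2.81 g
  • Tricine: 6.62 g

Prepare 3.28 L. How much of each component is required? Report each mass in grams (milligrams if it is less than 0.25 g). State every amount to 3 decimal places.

Tris base 48.544 g; sodium pyruvate 1.837 g; L-proline 0.730 g; zinc sulfate heptahydrate 157.932 mg; potassium nitrate 23.124 g; sodium nitrate 4.608 g; Tricine 10.857 g

Ratio of target to recipe volume: 3280 / 2000 = 1.64.
Tris base: 29.6 g × (3280 mL / 2000 mL) = 48.544 g
sodium pyruvate: 1.12 g × (3280 mL / 2000 mL) = 1.837 g
L-proline: 0.445 g × (3280 mL / 2000 mL) = 0.730 g
zinc sulfate heptahydrate: 96.3 mg × (3280 mL / 2000 mL) = 157.932 mg
potassium nitrate: 14.1 g × (3280 mL / 2000 mL) = 23.124 g
sodium nitrate: 2.81 g × (3280 mL / 2000 mL) = 4.608 g
Tricine: 6.62 g × (3280 mL / 2000 mL) = 10.857 g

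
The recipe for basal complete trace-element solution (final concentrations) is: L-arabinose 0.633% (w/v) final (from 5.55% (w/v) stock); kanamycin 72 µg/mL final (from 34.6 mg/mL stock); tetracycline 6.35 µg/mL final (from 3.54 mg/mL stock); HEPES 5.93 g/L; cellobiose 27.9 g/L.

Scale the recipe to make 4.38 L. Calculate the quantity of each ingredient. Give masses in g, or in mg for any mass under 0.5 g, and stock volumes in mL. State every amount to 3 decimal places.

Working volume: 4.38 L.
L-arabinose: V = C2·V2/C1 = 0.633% ÷ 5.55% × 4380 mL = 499.557 mL
kanamycin: dilute stock: 72 µg/mL × 4380 mL ÷ 34600 µg/mL = 9.114 mL
tetracycline: V = C2·V2/C1 = 6.35 µg/mL × 4380 mL ÷ 3540 µg/mL = 7.857 mL
HEPES: 5.93 g/L × 4.38 L = 25.973 g
cellobiose: 27.9 g/L × 4.38 L = 122.202 g

L-arabinose 499.557 mL; kanamycin 9.114 mL; tetracycline 7.857 mL; HEPES 25.973 g; cellobiose 122.202 g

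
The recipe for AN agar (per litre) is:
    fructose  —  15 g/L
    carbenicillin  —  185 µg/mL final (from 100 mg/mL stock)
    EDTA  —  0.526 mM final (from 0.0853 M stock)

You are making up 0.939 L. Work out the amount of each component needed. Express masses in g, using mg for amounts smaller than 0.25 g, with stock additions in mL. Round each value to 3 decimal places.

Scale factor relative to 1 L: 0.939.
fructose: 15 g/L × 0.939 L = 14.085 g
carbenicillin: dilute stock: 185 µg/mL × 939 mL ÷ 100000 µg/mL = 1.737 mL
EDTA: dilute stock: 0.526 mM × 939 mL ÷ 85.3 mM = 5.790 mL

fructose 14.085 g; carbenicillin 1.737 mL; EDTA 5.790 mL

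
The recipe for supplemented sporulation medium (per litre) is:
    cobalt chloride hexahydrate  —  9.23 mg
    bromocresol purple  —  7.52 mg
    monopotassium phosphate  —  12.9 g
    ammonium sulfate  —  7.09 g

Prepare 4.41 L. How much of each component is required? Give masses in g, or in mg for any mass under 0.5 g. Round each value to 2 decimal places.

cobalt chloride hexahydrate 40.70 mg; bromocresol purple 33.16 mg; monopotassium phosphate 56.89 g; ammonium sulfate 31.27 g

Ratio of target to recipe volume: 4410 / 1000 = 4.41.
cobalt chloride hexahydrate: 9.23 mg × (4410 mL / 1000 mL) = 40.70 mg
bromocresol purple: 7.52 mg × (4410 mL / 1000 mL) = 33.16 mg
monopotassium phosphate: 12.9 g × (4410 mL / 1000 mL) = 56.89 g
ammonium sulfate: 7.09 g × (4410 mL / 1000 mL) = 31.27 g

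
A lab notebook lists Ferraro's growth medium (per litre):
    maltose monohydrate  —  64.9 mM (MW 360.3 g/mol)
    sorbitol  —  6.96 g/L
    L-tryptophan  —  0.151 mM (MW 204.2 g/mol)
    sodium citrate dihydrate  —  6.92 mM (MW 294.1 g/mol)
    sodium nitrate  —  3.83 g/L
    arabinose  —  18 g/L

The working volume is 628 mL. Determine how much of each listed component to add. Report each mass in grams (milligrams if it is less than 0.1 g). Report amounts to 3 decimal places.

maltose monohydrate 14.685 g; sorbitol 4.371 g; L-tryptophan 19.364 mg; sodium citrate dihydrate 1.278 g; sodium nitrate 2.405 g; arabinose 11.304 g

Target volume = 628 mL = 0.628 L.
maltose monohydrate: 64.9 mmol/L × 360.3 g/mol × 0.628 L ÷ 1000 = 14.685 g
sorbitol: 6.96 g/L × 0.628 L = 4.371 g
L-tryptophan: 0.151 mmol/L × 204.2 mg/mmol × 0.628 L = 19.364 mg
sodium citrate dihydrate: 6.92 mmol/L × 294.1 g/mol × 0.628 L ÷ 1000 = 1.278 g
sodium nitrate: 3.83 g/L × 0.628 L = 2.405 g
arabinose: 18 g/L × 0.628 L = 11.304 g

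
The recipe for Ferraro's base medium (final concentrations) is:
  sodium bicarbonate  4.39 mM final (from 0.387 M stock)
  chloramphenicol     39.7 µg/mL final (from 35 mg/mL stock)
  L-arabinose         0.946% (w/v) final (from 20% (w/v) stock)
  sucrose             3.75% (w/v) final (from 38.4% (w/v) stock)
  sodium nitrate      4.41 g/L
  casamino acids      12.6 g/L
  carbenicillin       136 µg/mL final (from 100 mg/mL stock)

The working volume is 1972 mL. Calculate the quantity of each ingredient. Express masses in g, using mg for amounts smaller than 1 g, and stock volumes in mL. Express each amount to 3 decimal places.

Target volume = 1972 mL = 1.972 L.
sodium bicarbonate: V = C2·V2/C1 = 4.39 mM × 1972 mL ÷ 387 mM = 22.370 mL
chloramphenicol: dilute stock: 39.7 µg/mL × 1972 mL ÷ 35000 µg/mL = 2.237 mL
L-arabinose: dilute stock: 0.946% ÷ 20% × 1972 mL = 93.276 mL
sucrose: C1V1 = C2V2 → 3.75% ÷ 38.4% × 1972 mL = 192.578 mL
sodium nitrate: 4.41 g/L × 1.972 L = 8.697 g
casamino acids: 12.6 g/L × 1.972 L = 24.847 g
carbenicillin: C1V1 = C2V2 → 136 µg/mL × 1972 mL ÷ 100000 µg/mL = 2.682 mL

sodium bicarbonate 22.370 mL; chloramphenicol 2.237 mL; L-arabinose 93.276 mL; sucrose 192.578 mL; sodium nitrate 8.697 g; casamino acids 24.847 g; carbenicillin 2.682 mL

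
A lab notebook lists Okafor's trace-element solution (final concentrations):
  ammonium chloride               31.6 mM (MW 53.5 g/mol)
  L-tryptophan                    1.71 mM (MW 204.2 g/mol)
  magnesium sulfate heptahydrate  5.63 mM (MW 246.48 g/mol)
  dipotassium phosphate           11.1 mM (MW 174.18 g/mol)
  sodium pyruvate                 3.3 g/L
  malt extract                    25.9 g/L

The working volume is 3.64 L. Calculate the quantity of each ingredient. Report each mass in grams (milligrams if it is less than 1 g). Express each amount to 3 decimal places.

ammonium chloride 6.154 g; L-tryptophan 1.271 g; magnesium sulfate heptahydrate 5.051 g; dipotassium phosphate 7.038 g; sodium pyruvate 12.012 g; malt extract 94.276 g

Scale factor relative to 1 L: 3.64.
ammonium chloride: 31.6 mmol/L × 53.5 g/mol × 3.64 L ÷ 1000 = 6.154 g
L-tryptophan: 1.71 mmol/L × 204.2 g/mol × 3.64 L ÷ 1000 = 1.271 g
magnesium sulfate heptahydrate: 5.63 mmol/L × 246.48 g/mol × 3.64 L ÷ 1000 = 5.051 g
dipotassium phosphate: 11.1 mmol/L × 174.18 g/mol × 3.64 L ÷ 1000 = 7.038 g
sodium pyruvate: 3.3 g/L × 3.64 L = 12.012 g
malt extract: 25.9 g/L × 3.64 L = 94.276 g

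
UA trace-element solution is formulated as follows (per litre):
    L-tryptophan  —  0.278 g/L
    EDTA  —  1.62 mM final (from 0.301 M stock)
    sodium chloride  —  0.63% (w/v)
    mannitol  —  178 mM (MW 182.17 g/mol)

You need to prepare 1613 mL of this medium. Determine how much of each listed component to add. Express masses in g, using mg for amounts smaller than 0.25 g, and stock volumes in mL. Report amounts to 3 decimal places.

L-tryptophan 0.448 g; EDTA 8.681 mL; sodium chloride 10.162 g; mannitol 52.304 g

Scale factor relative to 1 L: 1.613.
L-tryptophan: 0.278 g/L × 1.613 L = 0.448 g
EDTA: dilute stock: 1.62 mM × 1613 mL ÷ 301 mM = 8.681 mL
sodium chloride: 0.63% w/v = 6.3 g/L → 6.3 × 1.613 L = 10.162 g
mannitol: 178 mmol/L × 182.17 g/mol × 1.613 L ÷ 1000 = 52.304 g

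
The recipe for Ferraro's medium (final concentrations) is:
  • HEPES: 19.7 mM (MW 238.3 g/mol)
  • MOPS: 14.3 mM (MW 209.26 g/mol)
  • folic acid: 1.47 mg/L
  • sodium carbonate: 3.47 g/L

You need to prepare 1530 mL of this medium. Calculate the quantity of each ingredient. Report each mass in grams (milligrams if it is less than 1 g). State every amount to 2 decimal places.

Working volume: 1530 mL = 1.53 L.
HEPES: 19.7 mmol/L × 238.3 g/mol × 1.53 L ÷ 1000 = 7.18 g
MOPS: 14.3 mmol/L × 209.26 g/mol × 1.53 L ÷ 1000 = 4.58 g
folic acid: 1.47 mg/L × 1.53 L = 2.25 mg
sodium carbonate: 3.47 g/L × 1.53 L = 5.31 g

HEPES 7.18 g; MOPS 4.58 g; folic acid 2.25 mg; sodium carbonate 5.31 g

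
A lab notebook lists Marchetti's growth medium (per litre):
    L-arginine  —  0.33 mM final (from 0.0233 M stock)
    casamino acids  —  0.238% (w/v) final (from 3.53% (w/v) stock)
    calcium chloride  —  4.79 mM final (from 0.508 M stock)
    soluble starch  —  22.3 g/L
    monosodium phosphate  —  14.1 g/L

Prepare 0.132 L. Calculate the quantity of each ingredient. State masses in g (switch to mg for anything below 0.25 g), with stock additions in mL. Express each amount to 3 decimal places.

L-arginine 1.870 mL; casamino acids 8.900 mL; calcium chloride 1.245 mL; soluble starch 2.944 g; monosodium phosphate 1.861 g

Scale factor relative to 1 L: 0.132.
L-arginine: V = C2·V2/C1 = 0.33 mM × 132 mL ÷ 23.3 mM = 1.870 mL
casamino acids: V = C2·V2/C1 = 0.238% ÷ 3.53% × 132 mL = 8.900 mL
calcium chloride: V = C2·V2/C1 = 4.79 mM × 132 mL ÷ 508 mM = 1.245 mL
soluble starch: 22.3 g/L × 0.132 L = 2.944 g
monosodium phosphate: 14.1 g/L × 0.132 L = 1.861 g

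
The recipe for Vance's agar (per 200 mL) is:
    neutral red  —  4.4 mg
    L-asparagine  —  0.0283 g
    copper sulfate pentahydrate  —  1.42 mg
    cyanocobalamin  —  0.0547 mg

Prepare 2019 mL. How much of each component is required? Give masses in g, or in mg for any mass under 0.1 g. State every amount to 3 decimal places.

Scale factor = 2019 mL / 200 mL = 10.095.
neutral red: 4.4 mg × (2019 mL / 200 mL) = 44.418 mg
L-asparagine: 0.0283 g × (2019 mL / 200 mL) = 0.286 g
copper sulfate pentahydrate: 1.42 mg × (2019 mL / 200 mL) = 14.335 mg
cyanocobalamin: 0.0547 mg × (2019 mL / 200 mL) = 0.552 mg

neutral red 44.418 mg; L-asparagine 0.286 g; copper sulfate pentahydrate 14.335 mg; cyanocobalamin 0.552 mg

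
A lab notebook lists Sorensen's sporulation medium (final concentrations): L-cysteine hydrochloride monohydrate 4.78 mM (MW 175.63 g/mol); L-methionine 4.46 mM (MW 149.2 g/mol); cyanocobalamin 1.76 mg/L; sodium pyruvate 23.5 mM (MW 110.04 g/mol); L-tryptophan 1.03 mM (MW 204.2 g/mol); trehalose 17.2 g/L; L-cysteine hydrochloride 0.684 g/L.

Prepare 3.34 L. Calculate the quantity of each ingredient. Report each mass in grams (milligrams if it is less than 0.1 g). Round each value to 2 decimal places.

Scale factor relative to 1 L: 3.34.
L-cysteine hydrochloride monohydrate: 4.78 mmol/L × 175.63 g/mol × 3.34 L ÷ 1000 = 2.80 g
L-methionine: 4.46 mmol/L × 149.2 g/mol × 3.34 L ÷ 1000 = 2.22 g
cyanocobalamin: 1.76 mg/L × 3.34 L = 5.88 mg
sodium pyruvate: 23.5 mmol/L × 110.04 g/mol × 3.34 L ÷ 1000 = 8.64 g
L-tryptophan: 1.03 mmol/L × 204.2 g/mol × 3.34 L ÷ 1000 = 0.70 g
trehalose: 17.2 g/L × 3.34 L = 57.45 g
L-cysteine hydrochloride: 0.684 g/L × 3.34 L = 2.28 g

L-cysteine hydrochloride monohydrate 2.80 g; L-methionine 2.22 g; cyanocobalamin 5.88 mg; sodium pyruvate 8.64 g; L-tryptophan 0.70 g; trehalose 57.45 g; L-cysteine hydrochloride 2.28 g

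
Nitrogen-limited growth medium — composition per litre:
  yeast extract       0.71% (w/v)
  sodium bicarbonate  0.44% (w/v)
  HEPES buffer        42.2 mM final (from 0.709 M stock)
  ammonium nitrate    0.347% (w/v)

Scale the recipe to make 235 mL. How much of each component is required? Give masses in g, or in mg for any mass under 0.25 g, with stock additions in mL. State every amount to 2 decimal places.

yeast extract 1.67 g; sodium bicarbonate 1.03 g; HEPES buffer 13.99 mL; ammonium nitrate 0.82 g

Scale factor relative to 1 L: 0.235.
yeast extract: 0.71% w/v = 7.1 g/L → 7.1 × 0.235 L = 1.67 g
sodium bicarbonate: 0.44% w/v = 4.4 g/L → 4.4 × 0.235 L = 1.03 g
HEPES buffer: V = C2·V2/C1 = 42.2 mM × 235 mL ÷ 709 mM = 13.99 mL
ammonium nitrate: 0.347 g per 100 mL × 235 mL ÷ 100 = 0.82 g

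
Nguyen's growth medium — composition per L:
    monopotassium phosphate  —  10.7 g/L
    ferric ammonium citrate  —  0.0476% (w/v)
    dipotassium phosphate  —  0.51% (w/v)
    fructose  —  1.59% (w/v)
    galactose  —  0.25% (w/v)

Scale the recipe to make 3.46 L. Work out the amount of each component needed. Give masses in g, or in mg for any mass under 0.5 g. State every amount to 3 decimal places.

monopotassium phosphate 37.022 g; ferric ammonium citrate 1.647 g; dipotassium phosphate 17.646 g; fructose 55.014 g; galactose 8.650 g

Scale factor relative to 1 L: 3.46.
monopotassium phosphate: 10.7 g/L × 3.46 L = 37.022 g
ferric ammonium citrate: 0.0476% w/v = 0.476 g/L → 0.476 × 3.46 L = 1.647 g
dipotassium phosphate: 0.51 g per 100 mL × 3460 mL ÷ 100 = 17.646 g
fructose: 1.59% w/v = 15.9 g/L → 15.9 × 3.46 L = 55.014 g
galactose: 0.25% w/v = 2.5 g/L → 2.5 × 3.46 L = 8.650 g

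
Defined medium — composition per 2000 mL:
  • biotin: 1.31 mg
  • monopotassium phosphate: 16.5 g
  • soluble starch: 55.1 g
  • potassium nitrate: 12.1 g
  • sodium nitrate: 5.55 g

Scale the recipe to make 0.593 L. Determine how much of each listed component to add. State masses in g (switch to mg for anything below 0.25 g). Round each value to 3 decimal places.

biotin 0.388 mg; monopotassium phosphate 4.892 g; soluble starch 16.337 g; potassium nitrate 3.588 g; sodium nitrate 1.646 g

Scale factor = 593 mL / 2000 mL = 0.2965.
biotin: 1.31 mg × (593 mL / 2000 mL) = 0.388 mg
monopotassium phosphate: 16.5 g × (593 mL / 2000 mL) = 4.892 g
soluble starch: 55.1 g × (593 mL / 2000 mL) = 16.337 g
potassium nitrate: 12.1 g × (593 mL / 2000 mL) = 3.588 g
sodium nitrate: 5.55 g × (593 mL / 2000 mL) = 1.646 g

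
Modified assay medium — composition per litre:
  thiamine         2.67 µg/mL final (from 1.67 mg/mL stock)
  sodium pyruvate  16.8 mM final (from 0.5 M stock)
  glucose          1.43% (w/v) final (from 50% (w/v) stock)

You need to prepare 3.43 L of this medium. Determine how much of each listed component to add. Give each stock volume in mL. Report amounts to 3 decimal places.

Working volume: 3.43 L.
thiamine: dilute stock: 2.67 µg/mL × 3430 mL ÷ 1670 µg/mL = 5.484 mL
sodium pyruvate: dilute stock: 16.8 mM × 3430 mL ÷ 500 mM = 115.248 mL
glucose: C1V1 = C2V2 → 1.43% ÷ 50% × 3430 mL = 98.098 mL

thiamine 5.484 mL; sodium pyruvate 115.248 mL; glucose 98.098 mL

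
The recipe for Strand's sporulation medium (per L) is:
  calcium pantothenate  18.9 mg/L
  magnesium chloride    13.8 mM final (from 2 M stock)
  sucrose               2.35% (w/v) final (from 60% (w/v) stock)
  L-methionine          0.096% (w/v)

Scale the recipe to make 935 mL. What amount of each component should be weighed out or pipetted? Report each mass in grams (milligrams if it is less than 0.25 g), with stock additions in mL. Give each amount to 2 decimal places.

Target volume = 935 mL = 0.935 L.
calcium pantothenate: 18.9 mg/L × 0.935 L = 17.67 mg
magnesium chloride: C1V1 = C2V2 → 13.8 mM × 935 mL ÷ 2000 mM = 6.45 mL
sucrose: V = C2·V2/C1 = 2.35% ÷ 60% × 935 mL = 36.62 mL
L-methionine: 0.096 g per 100 mL × 935 mL ÷ 100 = 0.90 g

calcium pantothenate 17.67 mg; magnesium chloride 6.45 mL; sucrose 36.62 mL; L-methionine 0.90 g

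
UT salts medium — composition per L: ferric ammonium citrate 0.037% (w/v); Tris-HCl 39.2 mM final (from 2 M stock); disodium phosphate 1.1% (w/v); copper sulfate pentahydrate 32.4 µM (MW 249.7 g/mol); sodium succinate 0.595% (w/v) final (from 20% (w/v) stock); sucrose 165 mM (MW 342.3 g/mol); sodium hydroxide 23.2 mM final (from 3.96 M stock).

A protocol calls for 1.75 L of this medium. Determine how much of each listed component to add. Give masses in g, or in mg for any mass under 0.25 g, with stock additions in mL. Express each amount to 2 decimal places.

Scale factor relative to 1 L: 1.75.
ferric ammonium citrate: 0.037% w/v = 0.37 g/L → 0.37 × 1.75 L = 0.65 g
Tris-HCl: dilute stock: 39.2 mM × 1750 mL ÷ 2000 mM = 34.30 mL
disodium phosphate: 1.1% w/v = 11 g/L → 11 × 1.75 L = 19.25 g
copper sulfate pentahydrate: 32.4 µmol/L × 249.7 g/mol × 1.75 L ÷ 1000 = 14.16 mg
sodium succinate: C1V1 = C2V2 → 0.595% ÷ 20% × 1750 mL = 52.06 mL
sucrose: 165 mmol/L × 342.3 g/mol × 1.75 L ÷ 1000 = 98.84 g
sodium hydroxide: dilute stock: 23.2 mM × 1750 mL ÷ 3960 mM = 10.25 mL

ferric ammonium citrate 0.65 g; Tris-HCl 34.30 mL; disodium phosphate 19.25 g; copper sulfate pentahydrate 14.16 mg; sodium succinate 52.06 mL; sucrose 98.84 g; sodium hydroxide 10.25 mL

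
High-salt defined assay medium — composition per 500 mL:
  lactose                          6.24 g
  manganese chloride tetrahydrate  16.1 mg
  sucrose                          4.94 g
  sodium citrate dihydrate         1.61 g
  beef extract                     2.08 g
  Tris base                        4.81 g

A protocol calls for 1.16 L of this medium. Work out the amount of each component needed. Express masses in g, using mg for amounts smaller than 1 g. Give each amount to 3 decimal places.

Scale factor = 1160 mL / 500 mL = 2.32.
lactose: 6.24 g × (1160 mL / 500 mL) = 14.477 g
manganese chloride tetrahydrate: 16.1 mg × (1160 mL / 500 mL) = 37.352 mg
sucrose: 4.94 g × (1160 mL / 500 mL) = 11.461 g
sodium citrate dihydrate: 1.61 g × (1160 mL / 500 mL) = 3.735 g
beef extract: 2.08 g × (1160 mL / 500 mL) = 4.826 g
Tris base: 4.81 g × (1160 mL / 500 mL) = 11.159 g

lactose 14.477 g; manganese chloride tetrahydrate 37.352 mg; sucrose 11.461 g; sodium citrate dihydrate 3.735 g; beef extract 4.826 g; Tris base 11.159 g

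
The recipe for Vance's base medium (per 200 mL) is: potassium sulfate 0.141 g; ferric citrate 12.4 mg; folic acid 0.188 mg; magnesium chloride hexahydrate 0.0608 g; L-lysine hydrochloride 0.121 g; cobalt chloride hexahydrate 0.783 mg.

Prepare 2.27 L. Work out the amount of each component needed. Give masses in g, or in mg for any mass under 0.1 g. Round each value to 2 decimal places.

Scale factor = 2270 mL / 200 mL = 11.35.
potassium sulfate: 0.141 g × (2270 mL / 200 mL) = 1.60 g
ferric citrate: 12.4 mg × (2270 mL / 200 mL) = 140.74 mg = 0.14 g
folic acid: 0.188 mg × (2270 mL / 200 mL) = 2.13 mg
magnesium chloride hexahydrate: 0.0608 g × (2270 mL / 200 mL) = 0.69 g
L-lysine hydrochloride: 0.121 g × (2270 mL / 200 mL) = 1.37 g
cobalt chloride hexahydrate: 0.783 mg × (2270 mL / 200 mL) = 8.89 mg

potassium sulfate 1.60 g; ferric citrate 0.14 g; folic acid 2.13 mg; magnesium chloride hexahydrate 0.69 g; L-lysine hydrochloride 1.37 g; cobalt chloride hexahydrate 8.89 mg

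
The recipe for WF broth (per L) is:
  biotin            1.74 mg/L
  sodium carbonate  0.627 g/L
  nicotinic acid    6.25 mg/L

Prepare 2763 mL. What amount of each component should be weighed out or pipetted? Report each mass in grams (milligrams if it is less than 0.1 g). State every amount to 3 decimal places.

Target volume = 2763 mL = 2.763 L.
biotin: 1.74 mg/L × 2.763 L = 4.808 mg
sodium carbonate: 0.627 g/L × 2.763 L = 1.732 g
nicotinic acid: 6.25 mg/L × 2.763 L = 17.269 mg

biotin 4.808 mg; sodium carbonate 1.732 g; nicotinic acid 17.269 mg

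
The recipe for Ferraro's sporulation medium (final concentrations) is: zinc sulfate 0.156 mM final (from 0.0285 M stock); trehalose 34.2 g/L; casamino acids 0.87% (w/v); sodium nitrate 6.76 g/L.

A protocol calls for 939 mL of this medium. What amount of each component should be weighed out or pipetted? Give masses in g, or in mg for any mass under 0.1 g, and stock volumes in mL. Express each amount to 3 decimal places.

zinc sulfate 5.140 mL; trehalose 32.114 g; casamino acids 8.169 g; sodium nitrate 6.348 g

Target volume = 939 mL = 0.939 L.
zinc sulfate: dilute stock: 0.156 mM × 939 mL ÷ 28.5 mM = 5.140 mL
trehalose: 34.2 g/L × 0.939 L = 32.114 g
casamino acids: 0.87 g per 100 mL × 939 mL ÷ 100 = 8.169 g
sodium nitrate: 6.76 g/L × 0.939 L = 6.348 g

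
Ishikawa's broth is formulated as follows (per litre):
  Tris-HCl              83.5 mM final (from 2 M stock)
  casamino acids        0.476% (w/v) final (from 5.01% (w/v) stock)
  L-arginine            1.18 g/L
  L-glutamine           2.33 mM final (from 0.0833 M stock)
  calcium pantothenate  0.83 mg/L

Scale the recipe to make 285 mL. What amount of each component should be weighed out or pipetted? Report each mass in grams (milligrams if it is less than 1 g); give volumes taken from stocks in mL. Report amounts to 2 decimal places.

Working volume: 285 mL = 0.285 L.
Tris-HCl: dilute stock: 83.5 mM × 285 mL ÷ 2000 mM = 11.90 mL
casamino acids: C1V1 = C2V2 → 0.476% ÷ 5.01% × 285 mL = 27.08 mL
L-arginine: 1.18 g/L × 0.285 L = 0.3363 g = 336.30 mg
L-glutamine: V = C2·V2/C1 = 2.33 mM × 285 mL ÷ 83.3 mM = 7.97 mL
calcium pantothenate: 0.83 mg/L × 0.285 L = 0.24 mg

Tris-HCl 11.90 mL; casamino acids 27.08 mL; L-arginine 336.30 mg; L-glutamine 7.97 mL; calcium pantothenate 0.24 mg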